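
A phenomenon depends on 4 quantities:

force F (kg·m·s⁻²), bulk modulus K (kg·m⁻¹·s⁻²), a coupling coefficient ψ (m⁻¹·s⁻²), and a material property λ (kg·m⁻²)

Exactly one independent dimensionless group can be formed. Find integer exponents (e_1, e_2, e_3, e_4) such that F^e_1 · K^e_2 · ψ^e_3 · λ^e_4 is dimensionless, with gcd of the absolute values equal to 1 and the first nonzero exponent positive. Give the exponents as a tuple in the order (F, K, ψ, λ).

(1, -2, 1, 1)

M: e_1·(1) + e_2·(1) + e_3·(0) + e_4·(1) = 0
L: e_1·(1) + e_2·(-1) + e_3·(-1) + e_4·(-2) = 0
T: e_1·(-2) + e_2·(-2) + e_3·(-2) + e_4·(0) = 0
Solving this homogeneous linear system for the smallest-integer solution (first nonzero entry positive) gives (1, -2, 1, 1).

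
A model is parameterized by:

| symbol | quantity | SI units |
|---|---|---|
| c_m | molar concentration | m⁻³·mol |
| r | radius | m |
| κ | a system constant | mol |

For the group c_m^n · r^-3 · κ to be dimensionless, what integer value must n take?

Balance the L exponent: (-3)·n from c_m, plus −3·(1) + (0) = -3 from the rest, must sum to zero.
-3n − 3 = 0, so n = -1.

-1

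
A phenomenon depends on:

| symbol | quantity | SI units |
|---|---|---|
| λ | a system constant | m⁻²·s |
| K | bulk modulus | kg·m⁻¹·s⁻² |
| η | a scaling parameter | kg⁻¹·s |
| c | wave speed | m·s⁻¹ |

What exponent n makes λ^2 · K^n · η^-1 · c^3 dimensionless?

-1

Balance the M exponent: (1)·n from K, plus 2·(0) − (-1) + 3·(0) = 1 from the rest, must sum to zero.
n + 1 = 0, so n = -1.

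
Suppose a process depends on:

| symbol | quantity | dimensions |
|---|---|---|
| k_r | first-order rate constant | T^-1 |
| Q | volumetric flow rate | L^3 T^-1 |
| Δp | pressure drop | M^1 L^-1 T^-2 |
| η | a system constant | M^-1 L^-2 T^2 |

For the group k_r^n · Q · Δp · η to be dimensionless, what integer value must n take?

Balance the T exponent: (-1)·n from k_r, plus (-1) + (-2) + (2) = -1 from the rest, must sum to zero.
−n − 1 = 0, so n = -1.

-1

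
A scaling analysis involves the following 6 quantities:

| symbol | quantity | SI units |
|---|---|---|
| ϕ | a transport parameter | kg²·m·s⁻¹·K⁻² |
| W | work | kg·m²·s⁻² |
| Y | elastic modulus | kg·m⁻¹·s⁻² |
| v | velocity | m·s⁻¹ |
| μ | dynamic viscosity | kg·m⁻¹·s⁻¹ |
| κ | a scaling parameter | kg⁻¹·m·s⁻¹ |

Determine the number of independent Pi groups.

There are 6 variables and 4 base dimensions (M, L, T, Θ).
The dimension matrix has rank 4.
Independent dimensionless groups: 6 − 4 = 2.

2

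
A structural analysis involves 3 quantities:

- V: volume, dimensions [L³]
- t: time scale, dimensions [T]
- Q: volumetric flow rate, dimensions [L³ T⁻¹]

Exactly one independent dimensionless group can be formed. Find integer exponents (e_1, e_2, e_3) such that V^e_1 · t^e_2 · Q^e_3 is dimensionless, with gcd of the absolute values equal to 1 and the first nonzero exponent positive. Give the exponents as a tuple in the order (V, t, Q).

L: e_1·(3) + e_2·(0) + e_3·(3) = 0
T: e_1·(0) + e_2·(1) + e_3·(-1) = 0
Solving this homogeneous linear system for the smallest-integer solution (first nonzero entry positive) gives (1, -1, -1).

(1, -1, -1)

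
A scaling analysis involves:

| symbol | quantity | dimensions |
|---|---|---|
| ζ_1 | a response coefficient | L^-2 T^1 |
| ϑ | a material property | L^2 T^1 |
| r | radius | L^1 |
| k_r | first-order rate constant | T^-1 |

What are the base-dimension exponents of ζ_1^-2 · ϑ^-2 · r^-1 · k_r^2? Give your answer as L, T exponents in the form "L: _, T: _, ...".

Collect each base-dimension exponent across the product:
  L: −2·(-2) − 2·(2) − (1) + 2·(0) = -1
  T: −2·(1) − 2·(1) − (0) + 2·(-1) = -6
So the dimensions are [L⁻¹ T⁻⁶].

L: -1, T: -6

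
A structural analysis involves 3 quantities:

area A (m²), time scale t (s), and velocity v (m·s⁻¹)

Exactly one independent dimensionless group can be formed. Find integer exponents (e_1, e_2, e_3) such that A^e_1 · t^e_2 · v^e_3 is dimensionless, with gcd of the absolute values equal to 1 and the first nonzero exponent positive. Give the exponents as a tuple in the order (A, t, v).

(1, -2, -2)

L: e_1·(2) + e_2·(0) + e_3·(1) = 0
T: e_1·(0) + e_2·(1) + e_3·(-1) = 0
Solving this homogeneous linear system for the smallest-integer solution (first nonzero entry positive) gives (1, -2, -2).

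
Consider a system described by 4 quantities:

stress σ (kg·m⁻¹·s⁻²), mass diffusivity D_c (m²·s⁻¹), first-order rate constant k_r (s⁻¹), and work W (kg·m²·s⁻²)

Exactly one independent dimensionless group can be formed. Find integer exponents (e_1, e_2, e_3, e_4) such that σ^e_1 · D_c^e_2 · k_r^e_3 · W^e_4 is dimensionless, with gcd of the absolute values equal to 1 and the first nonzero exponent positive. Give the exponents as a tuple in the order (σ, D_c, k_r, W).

M: e_1·(1) + e_2·(0) + e_3·(0) + e_4·(1) = 0
L: e_1·(-1) + e_2·(2) + e_3·(0) + e_4·(2) = 0
T: e_1·(-2) + e_2·(-1) + e_3·(-1) + e_4·(-2) = 0
Solving this homogeneous linear system for the smallest-integer solution (first nonzero entry positive) gives (2, 3, -3, -2).

(2, 3, -3, -2)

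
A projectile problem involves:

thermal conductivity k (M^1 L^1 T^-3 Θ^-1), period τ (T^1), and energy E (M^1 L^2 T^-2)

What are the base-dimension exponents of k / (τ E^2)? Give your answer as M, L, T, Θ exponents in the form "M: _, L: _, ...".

M: -1, L: -3, T: 0, Θ: -1

Collect each base-dimension exponent across the product:
  M: (1) − (0) − 2·(1) = -1
  L: (1) − (0) − 2·(2) = -3
  T: (-3) − (1) − 2·(-2) = 0
  Θ: (-1) − (0) − 2·(0) = -1
So the dimensions are [M⁻¹ L⁻³ Θ⁻¹].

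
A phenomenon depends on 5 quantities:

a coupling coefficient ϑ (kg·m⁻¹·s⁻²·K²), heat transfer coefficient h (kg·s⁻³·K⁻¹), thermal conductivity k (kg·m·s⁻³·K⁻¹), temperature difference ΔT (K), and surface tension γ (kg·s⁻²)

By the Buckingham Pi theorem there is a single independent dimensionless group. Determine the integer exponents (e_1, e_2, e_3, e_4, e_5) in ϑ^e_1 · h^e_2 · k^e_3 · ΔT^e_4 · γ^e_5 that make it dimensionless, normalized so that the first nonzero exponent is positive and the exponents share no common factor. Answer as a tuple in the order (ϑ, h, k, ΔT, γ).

(1, -1, 1, -2, -1)

M: e_1·(1) + e_2·(1) + e_3·(1) + e_4·(0) + e_5·(1) = 0
L: e_1·(-1) + e_2·(0) + e_3·(1) + e_4·(0) + e_5·(0) = 0
T: e_1·(-2) + e_2·(-3) + e_3·(-3) + e_4·(0) + e_5·(-2) = 0
Θ: e_1·(2) + e_2·(-1) + e_3·(-1) + e_4·(1) + e_5·(0) = 0
Solving this homogeneous linear system for the smallest-integer solution (first nonzero entry positive) gives (1, -1, 1, -2, -1).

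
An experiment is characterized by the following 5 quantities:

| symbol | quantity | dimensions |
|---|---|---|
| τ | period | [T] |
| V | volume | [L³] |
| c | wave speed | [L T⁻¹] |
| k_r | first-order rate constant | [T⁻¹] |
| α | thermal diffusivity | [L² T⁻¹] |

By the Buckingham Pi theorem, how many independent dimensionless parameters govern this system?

There are 5 variables and 2 base dimensions (L, T).
The dimension matrix has rank 2.
Independent dimensionless groups: 5 − 2 = 3.

3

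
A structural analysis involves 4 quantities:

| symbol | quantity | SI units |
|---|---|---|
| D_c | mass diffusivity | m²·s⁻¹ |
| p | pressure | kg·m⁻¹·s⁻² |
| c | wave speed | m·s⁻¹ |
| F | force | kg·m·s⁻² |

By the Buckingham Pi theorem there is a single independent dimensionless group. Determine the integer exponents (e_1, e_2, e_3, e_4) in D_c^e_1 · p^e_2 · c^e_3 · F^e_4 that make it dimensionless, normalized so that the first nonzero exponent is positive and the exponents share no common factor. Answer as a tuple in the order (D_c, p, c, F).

M: e_1·(0) + e_2·(1) + e_3·(0) + e_4·(1) = 0
L: e_1·(2) + e_2·(-1) + e_3·(1) + e_4·(1) = 0
T: e_1·(-1) + e_2·(-2) + e_3·(-1) + e_4·(-2) = 0
Solving this homogeneous linear system for the smallest-integer solution (first nonzero entry positive) gives (2, 1, -2, -1).

(2, 1, -2, -1)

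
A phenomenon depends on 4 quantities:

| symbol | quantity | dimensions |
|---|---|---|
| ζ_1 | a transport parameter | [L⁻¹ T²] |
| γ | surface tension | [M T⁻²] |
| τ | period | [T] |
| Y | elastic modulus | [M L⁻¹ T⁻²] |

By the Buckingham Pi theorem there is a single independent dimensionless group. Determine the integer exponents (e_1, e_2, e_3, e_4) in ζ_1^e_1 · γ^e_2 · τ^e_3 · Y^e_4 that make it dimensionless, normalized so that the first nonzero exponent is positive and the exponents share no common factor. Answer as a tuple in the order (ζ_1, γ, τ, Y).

(1, 1, -2, -1)

M: e_1·(0) + e_2·(1) + e_3·(0) + e_4·(1) = 0
L: e_1·(-1) + e_2·(0) + e_3·(0) + e_4·(-1) = 0
T: e_1·(2) + e_2·(-2) + e_3·(1) + e_4·(-2) = 0
Solving this homogeneous linear system for the smallest-integer solution (first nonzero entry positive) gives (1, 1, -2, -1).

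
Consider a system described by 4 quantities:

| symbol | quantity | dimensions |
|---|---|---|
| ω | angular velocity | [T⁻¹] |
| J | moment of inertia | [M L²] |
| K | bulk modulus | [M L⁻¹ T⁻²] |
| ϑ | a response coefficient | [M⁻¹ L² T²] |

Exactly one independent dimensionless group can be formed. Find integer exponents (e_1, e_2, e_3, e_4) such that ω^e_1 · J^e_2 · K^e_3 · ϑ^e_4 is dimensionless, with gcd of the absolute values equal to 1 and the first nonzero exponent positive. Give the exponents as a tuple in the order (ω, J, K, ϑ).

(2, 1, -4, -3)

M: e_1·(0) + e_2·(1) + e_3·(1) + e_4·(-1) = 0
L: e_1·(0) + e_2·(2) + e_3·(-1) + e_4·(2) = 0
T: e_1·(-1) + e_2·(0) + e_3·(-2) + e_4·(2) = 0
Solving this homogeneous linear system for the smallest-integer solution (first nonzero entry positive) gives (2, 1, -4, -3).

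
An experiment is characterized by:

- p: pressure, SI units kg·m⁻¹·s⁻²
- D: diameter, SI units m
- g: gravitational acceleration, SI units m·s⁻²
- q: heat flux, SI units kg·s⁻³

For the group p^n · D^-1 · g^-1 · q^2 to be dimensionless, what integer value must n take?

Balance the M exponent: (1)·n from p, plus −(0) − (0) + 2·(1) = 2 from the rest, must sum to zero.
n + 2 = 0, so n = -2.

-2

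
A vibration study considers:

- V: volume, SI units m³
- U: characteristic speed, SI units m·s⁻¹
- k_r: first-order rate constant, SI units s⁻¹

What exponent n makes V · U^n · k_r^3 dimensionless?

Balance the L exponent: (1)·n from U, plus (3) + 3·(0) = 3 from the rest, must sum to zero.
n + 3 = 0, so n = -3.

-3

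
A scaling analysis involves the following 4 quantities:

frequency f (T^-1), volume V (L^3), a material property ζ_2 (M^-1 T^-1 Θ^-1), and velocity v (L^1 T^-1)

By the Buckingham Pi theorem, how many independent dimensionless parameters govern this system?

There are 4 variables and 4 base dimensions (M, L, T, Θ).
The dimension matrix has rank 3 (less than 4: the dimension vectors are linearly dependent).
Independent dimensionless groups: 4 − 3 = 1.

1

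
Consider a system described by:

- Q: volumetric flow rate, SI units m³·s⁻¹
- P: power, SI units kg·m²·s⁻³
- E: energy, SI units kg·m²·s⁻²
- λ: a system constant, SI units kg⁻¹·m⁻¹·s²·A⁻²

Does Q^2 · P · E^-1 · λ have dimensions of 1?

no

Sum the exponent of each base dimension across the product:
  M: 2·[Q]_M + [P]_M − [E]_M + [λ]_M = 2·(0) + (1) − (1) + (-1) = -1
  L: 2·[Q]_L + [P]_L − [E]_L + [λ]_L = 2·(3) + (2) − (2) + (-1) = 5
  T: 2·[Q]_T + [P]_T − [E]_T + [λ]_T = 2·(-1) + (-3) − (-2) + (2) = -1
  I: 2·[Q]_I + [P]_I − [E]_I + [λ]_I = 2·(0) + (0) − (0) + (-2) = -2
Net dimensions [M⁻¹ L⁵ T⁻¹ I⁻²] ≠ [1] — not dimensionless.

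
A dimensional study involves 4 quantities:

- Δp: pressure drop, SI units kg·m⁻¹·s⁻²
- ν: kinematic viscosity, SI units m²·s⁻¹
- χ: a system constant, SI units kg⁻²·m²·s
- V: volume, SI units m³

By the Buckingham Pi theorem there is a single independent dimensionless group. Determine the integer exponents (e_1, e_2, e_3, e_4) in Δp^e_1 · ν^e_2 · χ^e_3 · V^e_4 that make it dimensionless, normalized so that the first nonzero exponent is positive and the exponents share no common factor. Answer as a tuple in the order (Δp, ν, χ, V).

(2, -3, 1, 2)

M: e_1·(1) + e_2·(0) + e_3·(-2) + e_4·(0) = 0
L: e_1·(-1) + e_2·(2) + e_3·(2) + e_4·(3) = 0
T: e_1·(-2) + e_2·(-1) + e_3·(1) + e_4·(0) = 0
Solving this homogeneous linear system for the smallest-integer solution (first nonzero entry positive) gives (2, -3, 1, 2).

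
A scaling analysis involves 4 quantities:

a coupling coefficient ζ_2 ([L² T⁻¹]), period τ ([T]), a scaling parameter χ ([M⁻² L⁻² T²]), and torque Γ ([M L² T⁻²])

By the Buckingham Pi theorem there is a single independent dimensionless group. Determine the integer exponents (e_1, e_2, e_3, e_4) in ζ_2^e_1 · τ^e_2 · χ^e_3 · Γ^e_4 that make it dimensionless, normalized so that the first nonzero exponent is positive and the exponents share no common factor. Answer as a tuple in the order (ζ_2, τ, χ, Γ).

M: e_1·(0) + e_2·(0) + e_3·(-2) + e_4·(1) = 0
L: e_1·(2) + e_2·(0) + e_3·(-2) + e_4·(2) = 0
T: e_1·(-1) + e_2·(1) + e_3·(2) + e_4·(-2) = 0
Solving this homogeneous linear system for the smallest-integer solution (first nonzero entry positive) gives (1, -1, -1, -2).

(1, -1, -1, -2)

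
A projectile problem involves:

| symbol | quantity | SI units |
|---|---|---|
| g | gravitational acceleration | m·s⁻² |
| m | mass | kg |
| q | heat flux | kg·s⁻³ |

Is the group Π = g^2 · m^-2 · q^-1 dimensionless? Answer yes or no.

Sum the exponent of each base dimension across the product:
  M: 2·[g]_M − 2·[m]_M − [q]_M = 2·(0) − 2·(1) − (1) = -3
  L: 2·[g]_L − 2·[m]_L − [q]_L = 2·(1) − 2·(0) − (0) = 2
  T: 2·[g]_T − 2·[m]_T − [q]_T = 2·(-2) − 2·(0) − (-3) = -1
Net dimensions [M⁻³ L² T⁻¹] ≠ [1] — not dimensionless.

no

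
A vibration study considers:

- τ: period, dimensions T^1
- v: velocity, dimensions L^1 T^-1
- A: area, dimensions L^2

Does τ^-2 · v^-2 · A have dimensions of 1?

yes

Sum the exponent of each base dimension across the product:
  M: −2·[τ]_M − 2·[v]_M + [A]_M = −2·(0) − 2·(0) + (0) = 0
  L: −2·[τ]_L − 2·[v]_L + [A]_L = −2·(0) − 2·(1) + (2) = 0
  T: −2·[τ]_T − 2·[v]_T + [A]_T = −2·(1) − 2·(-1) + (0) = 0
All base exponents vanish — dimensionless.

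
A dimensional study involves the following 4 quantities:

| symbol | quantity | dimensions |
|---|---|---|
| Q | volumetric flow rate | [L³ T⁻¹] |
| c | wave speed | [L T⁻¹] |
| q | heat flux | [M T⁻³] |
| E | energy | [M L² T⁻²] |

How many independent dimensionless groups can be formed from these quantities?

1

There are 4 variables and 3 base dimensions (M, L, T).
The dimension matrix has rank 3.
Independent dimensionless groups: 4 − 3 = 1.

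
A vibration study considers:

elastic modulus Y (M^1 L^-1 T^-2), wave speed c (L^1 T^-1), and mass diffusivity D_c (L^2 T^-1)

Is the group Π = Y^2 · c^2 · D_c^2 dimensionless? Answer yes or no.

no

Sum the exponent of each base dimension across the product:
  M: 2·[Y]_M + 2·[c]_M + 2·[D_c]_M = 2·(1) + 2·(0) + 2·(0) = 2
  L: 2·[Y]_L + 2·[c]_L + 2·[D_c]_L = 2·(-1) + 2·(1) + 2·(2) = 4
  T: 2·[Y]_T + 2·[c]_T + 2·[D_c]_T = 2·(-2) + 2·(-1) + 2·(-1) = -8
Net dimensions [M² L⁴ T⁻⁸] ≠ [1] — not dimensionless.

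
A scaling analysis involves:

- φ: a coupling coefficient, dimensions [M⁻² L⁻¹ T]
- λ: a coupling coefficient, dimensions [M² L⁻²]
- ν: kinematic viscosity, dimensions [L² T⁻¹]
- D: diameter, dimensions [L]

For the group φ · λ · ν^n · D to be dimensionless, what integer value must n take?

Balance the L exponent: (2)·n from ν, plus (-1) + (-2) + (1) = -2 from the rest, must sum to zero.
2n − 2 = 0, so n = 1.

1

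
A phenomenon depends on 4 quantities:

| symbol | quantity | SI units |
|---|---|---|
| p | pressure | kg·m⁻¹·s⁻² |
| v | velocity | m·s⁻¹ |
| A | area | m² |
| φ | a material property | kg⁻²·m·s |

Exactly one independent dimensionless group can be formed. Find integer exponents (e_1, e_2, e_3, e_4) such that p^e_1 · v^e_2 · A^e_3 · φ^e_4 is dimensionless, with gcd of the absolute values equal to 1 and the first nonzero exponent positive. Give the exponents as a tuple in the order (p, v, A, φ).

M: e_1·(1) + e_2·(0) + e_3·(0) + e_4·(-2) = 0
L: e_1·(-1) + e_2·(1) + e_3·(2) + e_4·(1) = 0
T: e_1·(-2) + e_2·(-1) + e_3·(0) + e_4·(1) = 0
Solving this homogeneous linear system for the smallest-integer solution (first nonzero entry positive) gives (2, -3, 2, 1).

(2, -3, 2, 1)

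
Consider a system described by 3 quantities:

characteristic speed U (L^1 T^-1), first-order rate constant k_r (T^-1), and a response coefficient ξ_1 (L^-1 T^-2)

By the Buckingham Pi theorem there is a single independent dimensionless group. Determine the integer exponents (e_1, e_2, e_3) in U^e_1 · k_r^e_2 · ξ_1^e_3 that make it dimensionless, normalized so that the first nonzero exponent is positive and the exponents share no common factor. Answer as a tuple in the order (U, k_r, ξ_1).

(1, -3, 1)

L: e_1·(1) + e_2·(0) + e_3·(-1) = 0
T: e_1·(-1) + e_2·(-1) + e_3·(-2) = 0
Solving this homogeneous linear system for the smallest-integer solution (first nonzero entry positive) gives (1, -3, 1).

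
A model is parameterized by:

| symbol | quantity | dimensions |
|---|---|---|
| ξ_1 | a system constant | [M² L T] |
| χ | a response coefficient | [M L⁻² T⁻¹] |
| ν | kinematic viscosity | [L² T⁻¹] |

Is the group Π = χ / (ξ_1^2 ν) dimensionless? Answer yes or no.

Sum the exponent of each base dimension across the product:
  M: −2·[ξ_1]_M + [χ]_M − [ν]_M = −2·(2) + (1) − (0) = -3
  L: −2·[ξ_1]_L + [χ]_L − [ν]_L = −2·(1) + (-2) − (2) = -6
  T: −2·[ξ_1]_T + [χ]_T − [ν]_T = −2·(1) + (-1) − (-1) = -2
Net dimensions [M⁻³ L⁻⁶ T⁻²] ≠ [1] — not dimensionless.

no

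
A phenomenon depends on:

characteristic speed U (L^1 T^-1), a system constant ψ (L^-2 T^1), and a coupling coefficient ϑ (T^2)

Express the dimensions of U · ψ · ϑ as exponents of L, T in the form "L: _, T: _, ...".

L: -1, T: 2

Collect each base-dimension exponent across the product:
  L: (1) + (-2) + (0) = -1
  T: (-1) + (1) + (2) = 2
So the dimensions are [L⁻¹ T²].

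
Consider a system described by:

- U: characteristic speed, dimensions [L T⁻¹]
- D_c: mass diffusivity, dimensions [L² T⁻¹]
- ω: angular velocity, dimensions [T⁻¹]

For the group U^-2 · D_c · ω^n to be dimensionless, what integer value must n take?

1

Balance the T exponent: (-1)·n from ω, plus −2·(-1) + (-1) = 1 from the rest, must sum to zero.
−n + 1 = 0, so n = 1.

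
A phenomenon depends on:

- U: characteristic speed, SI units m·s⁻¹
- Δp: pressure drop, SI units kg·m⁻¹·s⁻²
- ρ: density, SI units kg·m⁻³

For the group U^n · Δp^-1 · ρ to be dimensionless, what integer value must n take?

Balance the L exponent: (1)·n from U, plus −(-1) + (-3) = -2 from the rest, must sum to zero.
n − 2 = 0, so n = 2.

2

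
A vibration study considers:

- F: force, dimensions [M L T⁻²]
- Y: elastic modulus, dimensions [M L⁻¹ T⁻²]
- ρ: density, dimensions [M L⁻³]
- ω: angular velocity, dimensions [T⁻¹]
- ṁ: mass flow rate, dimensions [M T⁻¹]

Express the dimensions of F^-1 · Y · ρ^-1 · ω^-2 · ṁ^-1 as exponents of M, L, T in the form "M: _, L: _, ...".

Collect each base-dimension exponent across the product:
  M: −(1) + (1) − (1) − 2·(0) − (1) = -2
  L: −(1) + (-1) − (-3) − 2·(0) − (0) = 1
  T: −(-2) + (-2) − (0) − 2·(-1) − (-1) = 3
So the dimensions are [M⁻² L T³].

M: -2, L: 1, T: 3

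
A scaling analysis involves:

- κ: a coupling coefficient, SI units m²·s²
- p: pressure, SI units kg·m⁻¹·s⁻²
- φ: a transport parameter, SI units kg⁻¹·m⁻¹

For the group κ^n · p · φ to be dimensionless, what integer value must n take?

Balance the L exponent: (2)·n from κ, plus (-1) + (-1) = -2 from the rest, must sum to zero.
2n − 2 = 0, so n = 1.

1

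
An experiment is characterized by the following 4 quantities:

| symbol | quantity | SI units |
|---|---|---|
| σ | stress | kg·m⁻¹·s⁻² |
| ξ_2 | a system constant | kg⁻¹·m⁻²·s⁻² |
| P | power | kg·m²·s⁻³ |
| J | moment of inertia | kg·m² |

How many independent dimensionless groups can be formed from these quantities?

There are 4 variables and 3 base dimensions (M, L, T).
The dimension matrix has rank 3.
Independent dimensionless groups: 4 − 3 = 1.

1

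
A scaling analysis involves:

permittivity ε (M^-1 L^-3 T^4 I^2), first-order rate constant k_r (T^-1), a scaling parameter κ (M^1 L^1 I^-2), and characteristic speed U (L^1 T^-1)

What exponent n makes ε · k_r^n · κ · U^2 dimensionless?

2

Balance the T exponent: (-1)·n from k_r, plus (4) + (0) + 2·(-1) = 2 from the rest, must sum to zero.
−n + 2 = 0, so n = 2.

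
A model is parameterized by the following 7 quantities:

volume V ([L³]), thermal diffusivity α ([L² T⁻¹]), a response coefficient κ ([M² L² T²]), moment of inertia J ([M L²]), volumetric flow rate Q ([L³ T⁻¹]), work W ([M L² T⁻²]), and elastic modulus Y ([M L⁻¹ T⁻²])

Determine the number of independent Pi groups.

There are 7 variables and 3 base dimensions (M, L, T).
The dimension matrix has rank 3.
Independent dimensionless groups: 7 − 3 = 4.

4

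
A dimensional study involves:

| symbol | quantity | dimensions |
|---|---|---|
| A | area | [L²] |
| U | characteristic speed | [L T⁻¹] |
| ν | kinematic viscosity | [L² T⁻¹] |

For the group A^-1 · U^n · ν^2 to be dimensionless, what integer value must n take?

-2

Balance the L exponent: (1)·n from U, plus −(2) + 2·(2) = 2 from the rest, must sum to zero.
n + 2 = 0, so n = -2.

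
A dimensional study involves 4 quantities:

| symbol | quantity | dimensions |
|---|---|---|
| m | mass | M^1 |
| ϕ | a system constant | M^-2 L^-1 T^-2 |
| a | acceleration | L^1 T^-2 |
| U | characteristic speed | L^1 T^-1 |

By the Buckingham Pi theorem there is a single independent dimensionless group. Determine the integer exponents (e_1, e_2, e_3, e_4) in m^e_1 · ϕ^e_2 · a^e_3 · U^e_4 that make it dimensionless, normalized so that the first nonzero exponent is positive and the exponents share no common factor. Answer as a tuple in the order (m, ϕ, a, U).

(2, 1, -3, 4)

M: e_1·(1) + e_2·(-2) + e_3·(0) + e_4·(0) = 0
L: e_1·(0) + e_2·(-1) + e_3·(1) + e_4·(1) = 0
T: e_1·(0) + e_2·(-2) + e_3·(-2) + e_4·(-1) = 0
Solving this homogeneous linear system for the smallest-integer solution (first nonzero entry positive) gives (2, 1, -3, 4).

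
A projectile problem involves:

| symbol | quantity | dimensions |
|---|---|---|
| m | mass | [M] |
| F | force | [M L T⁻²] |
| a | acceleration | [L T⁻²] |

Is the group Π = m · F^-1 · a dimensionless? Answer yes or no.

yes

Sum the exponent of each base dimension across the product:
  M: [m]_M − [F]_M + [a]_M = (1) − (1) + (0) = 0
  L: [m]_L − [F]_L + [a]_L = (0) − (1) + (1) = 0
  T: [m]_T − [F]_T + [a]_T = (0) − (-2) + (-2) = 0
All base exponents vanish — dimensionless.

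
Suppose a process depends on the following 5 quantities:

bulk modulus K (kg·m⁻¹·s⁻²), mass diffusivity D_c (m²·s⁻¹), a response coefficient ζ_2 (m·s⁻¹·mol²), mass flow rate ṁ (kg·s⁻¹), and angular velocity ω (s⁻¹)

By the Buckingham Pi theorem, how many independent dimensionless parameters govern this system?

1

There are 5 variables and 4 base dimensions (M, L, T, N).
The dimension matrix has rank 4.
Independent dimensionless groups: 5 − 4 = 1.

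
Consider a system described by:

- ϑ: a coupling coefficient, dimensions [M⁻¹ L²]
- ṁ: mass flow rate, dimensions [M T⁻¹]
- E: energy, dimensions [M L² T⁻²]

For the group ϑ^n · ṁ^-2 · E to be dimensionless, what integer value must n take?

Balance the M exponent: (-1)·n from ϑ, plus −2·(1) + (1) = -1 from the rest, must sum to zero.
−n − 1 = 0, so n = -1.

-1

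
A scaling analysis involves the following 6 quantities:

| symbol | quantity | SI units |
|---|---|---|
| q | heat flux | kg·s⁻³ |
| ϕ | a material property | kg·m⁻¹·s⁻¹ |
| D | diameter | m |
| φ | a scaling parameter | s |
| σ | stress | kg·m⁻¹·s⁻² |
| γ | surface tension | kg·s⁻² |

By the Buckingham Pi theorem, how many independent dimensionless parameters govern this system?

There are 6 variables and 3 base dimensions (M, L, T).
The dimension matrix has rank 3.
Independent dimensionless groups: 6 − 3 = 3.

3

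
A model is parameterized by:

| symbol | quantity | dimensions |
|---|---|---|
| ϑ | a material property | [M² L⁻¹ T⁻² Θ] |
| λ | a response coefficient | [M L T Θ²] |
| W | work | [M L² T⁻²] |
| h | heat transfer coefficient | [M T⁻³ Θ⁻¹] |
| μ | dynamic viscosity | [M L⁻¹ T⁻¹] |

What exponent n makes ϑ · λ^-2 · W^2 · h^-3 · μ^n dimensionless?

Balance the M exponent: (1)·n from μ, plus (2) − 2·(1) + 2·(1) − 3·(1) = -1 from the rest, must sum to zero.
n − 1 = 0, so n = 1.

1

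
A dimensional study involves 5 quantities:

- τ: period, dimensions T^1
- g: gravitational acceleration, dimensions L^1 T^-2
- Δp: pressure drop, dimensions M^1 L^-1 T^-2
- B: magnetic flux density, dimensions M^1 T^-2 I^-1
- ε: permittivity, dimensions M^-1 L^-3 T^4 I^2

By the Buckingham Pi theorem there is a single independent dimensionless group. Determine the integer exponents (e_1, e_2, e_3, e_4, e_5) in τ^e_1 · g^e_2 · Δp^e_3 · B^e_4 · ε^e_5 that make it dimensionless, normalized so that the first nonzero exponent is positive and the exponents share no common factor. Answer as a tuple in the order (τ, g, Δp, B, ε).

M: e_1·(0) + e_2·(0) + e_3·(1) + e_4·(1) + e_5·(-1) = 0
L: e_1·(0) + e_2·(1) + e_3·(-1) + e_4·(0) + e_5·(-3) = 0
T: e_1·(1) + e_2·(-2) + e_3·(-2) + e_4·(-2) + e_5·(4) = 0
I: e_1·(0) + e_2·(0) + e_3·(0) + e_4·(-1) + e_5·(2) = 0
Solving this homogeneous linear system for the smallest-integer solution (first nonzero entry positive) gives (2, 2, -1, 2, 1).

(2, 2, -1, 2, 1)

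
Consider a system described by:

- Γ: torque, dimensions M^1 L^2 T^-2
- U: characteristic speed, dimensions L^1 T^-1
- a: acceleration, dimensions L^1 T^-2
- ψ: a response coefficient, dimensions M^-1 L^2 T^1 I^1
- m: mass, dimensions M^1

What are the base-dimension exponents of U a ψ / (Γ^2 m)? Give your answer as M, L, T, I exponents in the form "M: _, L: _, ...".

Collect each base-dimension exponent across the product:
  M: −2·(1) + (0) + (0) + (-1) − (1) = -4
  L: −2·(2) + (1) + (1) + (2) − (0) = 0
  T: −2·(-2) + (-1) + (-2) + (1) − (0) = 2
  I: −2·(0) + (0) + (0) + (1) − (0) = 1
So the dimensions are [M⁻⁴ T² I].

M: -4, L: 0, T: 2, I: 1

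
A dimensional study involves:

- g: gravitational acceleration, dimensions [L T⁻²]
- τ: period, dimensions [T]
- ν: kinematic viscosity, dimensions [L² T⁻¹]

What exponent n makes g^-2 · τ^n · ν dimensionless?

-3

Balance the T exponent: (1)·n from τ, plus −2·(-2) + (-1) = 3 from the rest, must sum to zero.
n + 3 = 0, so n = -3.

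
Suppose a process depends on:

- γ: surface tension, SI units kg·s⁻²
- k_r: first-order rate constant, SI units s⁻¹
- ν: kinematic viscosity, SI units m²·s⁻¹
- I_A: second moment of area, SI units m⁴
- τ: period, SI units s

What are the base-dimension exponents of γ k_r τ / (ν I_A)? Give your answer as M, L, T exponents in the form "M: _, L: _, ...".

Collect each base-dimension exponent across the product:
  M: (1) + (0) − (0) − (0) + (0) = 1
  L: (0) + (0) − (2) − (4) + (0) = -6
  T: (-2) + (-1) − (-1) − (0) + (1) = -1
So the dimensions are [M L⁻⁶ T⁻¹].

M: 1, L: -6, T: -1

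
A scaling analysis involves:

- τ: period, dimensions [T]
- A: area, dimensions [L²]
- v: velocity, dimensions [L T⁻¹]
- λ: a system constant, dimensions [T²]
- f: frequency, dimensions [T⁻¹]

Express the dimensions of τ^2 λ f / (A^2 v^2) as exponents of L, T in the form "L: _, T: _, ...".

Collect each base-dimension exponent across the product:
  L: 2·(0) − 2·(2) − 2·(1) + (0) + (0) = -6
  T: 2·(1) − 2·(0) − 2·(-1) + (2) + (-1) = 5
So the dimensions are [L⁻⁶ T⁵].

L: -6, T: 5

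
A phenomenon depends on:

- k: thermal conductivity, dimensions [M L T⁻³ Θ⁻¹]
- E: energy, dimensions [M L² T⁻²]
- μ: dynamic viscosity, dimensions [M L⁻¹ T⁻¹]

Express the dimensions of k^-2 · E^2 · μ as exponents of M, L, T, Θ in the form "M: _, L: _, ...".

Collect each base-dimension exponent across the product:
  M: −2·(1) + 2·(1) + (1) = 1
  L: −2·(1) + 2·(2) + (-1) = 1
  T: −2·(-3) + 2·(-2) + (-1) = 1
  Θ: −2·(-1) + 2·(0) + (0) = 2
So the dimensions are [M L T Θ²].

M: 1, L: 1, T: 1, Θ: 2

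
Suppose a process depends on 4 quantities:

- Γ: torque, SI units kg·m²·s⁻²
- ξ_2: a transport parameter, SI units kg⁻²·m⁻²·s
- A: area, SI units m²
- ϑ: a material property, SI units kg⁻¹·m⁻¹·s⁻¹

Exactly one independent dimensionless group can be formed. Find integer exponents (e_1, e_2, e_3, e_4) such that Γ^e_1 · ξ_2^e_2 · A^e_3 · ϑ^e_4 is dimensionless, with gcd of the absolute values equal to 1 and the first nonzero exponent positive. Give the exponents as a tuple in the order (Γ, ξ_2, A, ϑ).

M: e_1·(1) + e_2·(-2) + e_3·(0) + e_4·(-1) = 0
L: e_1·(2) + e_2·(-2) + e_3·(2) + e_4·(-1) = 0
T: e_1·(-2) + e_2·(1) + e_3·(0) + e_4·(-1) = 0
Solving this homogeneous linear system for the smallest-integer solution (first nonzero entry positive) gives (2, 2, -1, -2).

(2, 2, -1, -2)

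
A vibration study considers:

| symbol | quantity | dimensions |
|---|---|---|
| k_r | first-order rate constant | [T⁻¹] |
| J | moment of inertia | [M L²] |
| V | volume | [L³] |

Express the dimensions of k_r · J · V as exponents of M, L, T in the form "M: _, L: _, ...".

Collect each base-dimension exponent across the product:
  M: (0) + (1) + (0) = 1
  L: (0) + (2) + (3) = 5
  T: (-1) + (0) + (0) = -1
So the dimensions are [M L⁵ T⁻¹].

M: 1, L: 5, T: -1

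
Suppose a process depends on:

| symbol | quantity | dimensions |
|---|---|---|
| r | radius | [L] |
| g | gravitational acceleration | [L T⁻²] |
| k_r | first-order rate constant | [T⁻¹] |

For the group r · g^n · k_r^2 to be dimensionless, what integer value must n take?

Balance the L exponent: (1)·n from g, plus (1) + 2·(0) = 1 from the rest, must sum to zero.
n + 1 = 0, so n = -1.

-1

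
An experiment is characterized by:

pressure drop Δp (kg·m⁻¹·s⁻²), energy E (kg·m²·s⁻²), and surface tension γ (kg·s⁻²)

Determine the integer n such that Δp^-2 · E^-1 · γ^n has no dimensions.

3

Balance the M exponent: (1)·n from γ, plus −2·(1) − (1) = -3 from the rest, must sum to zero.
n − 3 = 0, so n = 3.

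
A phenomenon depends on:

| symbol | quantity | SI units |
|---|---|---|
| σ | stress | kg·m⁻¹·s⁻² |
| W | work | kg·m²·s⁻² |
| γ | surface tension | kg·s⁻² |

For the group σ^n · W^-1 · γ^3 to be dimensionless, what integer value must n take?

Balance the M exponent: (1)·n from σ, plus −(1) + 3·(1) = 2 from the rest, must sum to zero.
n + 2 = 0, so n = -2.

-2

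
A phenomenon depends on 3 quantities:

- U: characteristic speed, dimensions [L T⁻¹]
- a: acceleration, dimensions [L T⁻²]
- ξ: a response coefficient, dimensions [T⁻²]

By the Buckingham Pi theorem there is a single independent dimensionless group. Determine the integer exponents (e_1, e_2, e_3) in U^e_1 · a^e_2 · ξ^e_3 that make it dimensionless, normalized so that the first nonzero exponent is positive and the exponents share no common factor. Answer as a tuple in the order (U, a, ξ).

L: e_1·(1) + e_2·(1) + e_3·(0) = 0
T: e_1·(-1) + e_2·(-2) + e_3·(-2) = 0
Solving this homogeneous linear system for the smallest-integer solution (first nonzero entry positive) gives (2, -2, 1).

(2, -2, 1)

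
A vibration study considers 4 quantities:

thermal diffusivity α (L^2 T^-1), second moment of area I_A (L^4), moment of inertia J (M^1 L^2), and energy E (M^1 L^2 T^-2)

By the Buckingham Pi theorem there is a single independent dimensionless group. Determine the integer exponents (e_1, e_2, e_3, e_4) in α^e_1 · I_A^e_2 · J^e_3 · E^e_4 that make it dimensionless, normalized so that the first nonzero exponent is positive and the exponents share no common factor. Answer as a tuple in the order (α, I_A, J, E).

(2, -1, 1, -1)

M: e_1·(0) + e_2·(0) + e_3·(1) + e_4·(1) = 0
L: e_1·(2) + e_2·(4) + e_3·(2) + e_4·(2) = 0
T: e_1·(-1) + e_2·(0) + e_3·(0) + e_4·(-2) = 0
Solving this homogeneous linear system for the smallest-integer solution (first nonzero entry positive) gives (2, -1, 1, -1).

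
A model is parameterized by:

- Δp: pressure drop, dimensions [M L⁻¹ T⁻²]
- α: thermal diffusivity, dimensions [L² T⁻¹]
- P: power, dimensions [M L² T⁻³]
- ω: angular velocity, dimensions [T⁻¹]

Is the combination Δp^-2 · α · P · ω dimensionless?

no

Sum the exponent of each base dimension across the product:
  M: −2·[Δp]_M + [α]_M + [P]_M + [ω]_M = −2·(1) + (0) + (1) + (0) = -1
  L: −2·[Δp]_L + [α]_L + [P]_L + [ω]_L = −2·(-1) + (2) + (2) + (0) = 6
  T: −2·[Δp]_T + [α]_T + [P]_T + [ω]_T = −2·(-2) + (-1) + (-3) + (-1) = -1
Net dimensions [M⁻¹ L⁶ T⁻¹] ≠ [1] — not dimensionless.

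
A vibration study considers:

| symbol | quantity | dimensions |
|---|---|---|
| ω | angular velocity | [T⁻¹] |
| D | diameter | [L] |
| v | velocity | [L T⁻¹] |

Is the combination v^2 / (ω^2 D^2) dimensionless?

yes

Sum the exponent of each base dimension across the product:
  M: −2·[ω]_M − 2·[D]_M + 2·[v]_M = −2·(0) − 2·(0) + 2·(0) = 0
  L: −2·[ω]_L − 2·[D]_L + 2·[v]_L = −2·(0) − 2·(1) + 2·(1) = 0
  T: −2·[ω]_T − 2·[D]_T + 2·[v]_T = −2·(-1) − 2·(0) + 2·(-1) = 0
All base exponents vanish — dimensionless.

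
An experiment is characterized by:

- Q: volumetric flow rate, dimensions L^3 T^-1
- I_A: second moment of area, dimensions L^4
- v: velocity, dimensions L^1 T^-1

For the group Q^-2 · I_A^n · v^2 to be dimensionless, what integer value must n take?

Balance the L exponent: (4)·n from I_A, plus −2·(3) + 2·(1) = -4 from the rest, must sum to zero.
4n − 4 = 0, so n = 1.

1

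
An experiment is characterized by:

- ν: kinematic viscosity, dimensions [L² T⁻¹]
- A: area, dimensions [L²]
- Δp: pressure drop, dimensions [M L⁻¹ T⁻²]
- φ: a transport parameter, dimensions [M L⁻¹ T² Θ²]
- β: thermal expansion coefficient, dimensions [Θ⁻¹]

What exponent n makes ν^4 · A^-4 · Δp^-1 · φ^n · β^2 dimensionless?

1

Balance the M exponent: (1)·n from φ, plus 4·(0) − 4·(0) − (1) + 2·(0) = -1 from the rest, must sum to zero.
n − 1 = 0, so n = 1.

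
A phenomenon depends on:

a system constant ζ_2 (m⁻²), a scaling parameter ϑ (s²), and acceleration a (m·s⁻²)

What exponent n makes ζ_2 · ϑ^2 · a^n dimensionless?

2

Balance the L exponent: (1)·n from a, plus (-2) + 2·(0) = -2 from the rest, must sum to zero.
n − 2 = 0, so n = 2.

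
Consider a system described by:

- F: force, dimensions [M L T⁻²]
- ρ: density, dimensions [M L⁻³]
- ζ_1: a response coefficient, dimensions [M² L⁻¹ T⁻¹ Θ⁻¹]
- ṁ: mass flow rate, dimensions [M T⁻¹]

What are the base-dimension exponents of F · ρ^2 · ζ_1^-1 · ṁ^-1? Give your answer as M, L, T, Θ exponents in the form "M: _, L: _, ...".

Collect each base-dimension exponent across the product:
  M: (1) + 2·(1) − (2) − (1) = 0
  L: (1) + 2·(-3) − (-1) − (0) = -4
  T: (-2) + 2·(0) − (-1) − (-1) = 0
  Θ: (0) + 2·(0) − (-1) − (0) = 1
So the dimensions are [L⁻⁴ Θ].

M: 0, L: -4, T: 0, Θ: 1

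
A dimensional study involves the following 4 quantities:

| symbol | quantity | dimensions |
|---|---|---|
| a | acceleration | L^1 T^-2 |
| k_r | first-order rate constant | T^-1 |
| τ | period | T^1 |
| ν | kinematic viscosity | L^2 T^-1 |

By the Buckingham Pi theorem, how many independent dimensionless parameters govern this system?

2

There are 4 variables and 2 base dimensions (L, T).
The dimension matrix has rank 2.
Independent dimensionless groups: 4 − 2 = 2.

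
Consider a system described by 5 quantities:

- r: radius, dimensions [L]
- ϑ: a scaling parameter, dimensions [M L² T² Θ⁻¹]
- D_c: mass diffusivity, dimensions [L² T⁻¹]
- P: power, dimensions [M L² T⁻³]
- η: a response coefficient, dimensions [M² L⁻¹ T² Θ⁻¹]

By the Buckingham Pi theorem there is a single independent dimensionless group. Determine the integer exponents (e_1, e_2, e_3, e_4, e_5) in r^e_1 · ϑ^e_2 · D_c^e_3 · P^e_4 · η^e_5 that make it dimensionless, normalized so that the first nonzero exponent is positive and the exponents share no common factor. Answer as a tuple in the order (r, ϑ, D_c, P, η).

(1, 1, -3, 1, -1)

M: e_1·(0) + e_2·(1) + e_3·(0) + e_4·(1) + e_5·(2) = 0
L: e_1·(1) + e_2·(2) + e_3·(2) + e_4·(2) + e_5·(-1) = 0
T: e_1·(0) + e_2·(2) + e_3·(-1) + e_4·(-3) + e_5·(2) = 0
Θ: e_1·(0) + e_2·(-1) + e_3·(0) + e_4·(0) + e_5·(-1) = 0
Solving this homogeneous linear system for the smallest-integer solution (first nonzero entry positive) gives (1, 1, -3, 1, -1).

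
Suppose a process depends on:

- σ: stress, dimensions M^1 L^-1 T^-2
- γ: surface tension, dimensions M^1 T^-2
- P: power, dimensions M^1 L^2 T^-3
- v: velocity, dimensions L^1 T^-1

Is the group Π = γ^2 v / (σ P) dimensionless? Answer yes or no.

Sum the exponent of each base dimension across the product:
  M: −[σ]_M + 2·[γ]_M − [P]_M + [v]_M = −(1) + 2·(1) − (1) + (0) = 0
  L: −[σ]_L + 2·[γ]_L − [P]_L + [v]_L = −(-1) + 2·(0) − (2) + (1) = 0
  T: −[σ]_T + 2·[γ]_T − [P]_T + [v]_T = −(-2) + 2·(-2) − (-3) + (-1) = 0
All base exponents vanish — dimensionless.

yes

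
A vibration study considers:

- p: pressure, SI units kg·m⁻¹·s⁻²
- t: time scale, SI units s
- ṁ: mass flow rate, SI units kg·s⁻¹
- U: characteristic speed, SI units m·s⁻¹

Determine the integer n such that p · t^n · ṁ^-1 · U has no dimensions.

Balance the T exponent: (1)·n from t, plus (-2) − (-1) + (-1) = -2 from the rest, must sum to zero.
n − 2 = 0, so n = 2.

2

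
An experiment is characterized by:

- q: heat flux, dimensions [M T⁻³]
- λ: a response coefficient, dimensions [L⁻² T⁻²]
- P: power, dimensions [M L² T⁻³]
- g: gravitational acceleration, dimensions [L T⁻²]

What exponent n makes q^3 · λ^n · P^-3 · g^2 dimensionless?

-2

Balance the L exponent: (-2)·n from λ, plus 3·(0) − 3·(2) + 2·(1) = -4 from the rest, must sum to zero.
-2n − 4 = 0, so n = -2.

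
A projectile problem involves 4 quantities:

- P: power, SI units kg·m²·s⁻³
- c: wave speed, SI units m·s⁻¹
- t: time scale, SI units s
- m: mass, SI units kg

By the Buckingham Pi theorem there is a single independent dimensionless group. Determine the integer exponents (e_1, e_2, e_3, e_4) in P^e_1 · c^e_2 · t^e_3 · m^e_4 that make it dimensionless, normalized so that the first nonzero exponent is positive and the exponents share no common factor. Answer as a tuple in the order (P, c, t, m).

M: e_1·(1) + e_2·(0) + e_3·(0) + e_4·(1) = 0
L: e_1·(2) + e_2·(1) + e_3·(0) + e_4·(0) = 0
T: e_1·(-3) + e_2·(-1) + e_3·(1) + e_4·(0) = 0
Solving this homogeneous linear system for the smallest-integer solution (first nonzero entry positive) gives (1, -2, 1, -1).

(1, -2, 1, -1)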